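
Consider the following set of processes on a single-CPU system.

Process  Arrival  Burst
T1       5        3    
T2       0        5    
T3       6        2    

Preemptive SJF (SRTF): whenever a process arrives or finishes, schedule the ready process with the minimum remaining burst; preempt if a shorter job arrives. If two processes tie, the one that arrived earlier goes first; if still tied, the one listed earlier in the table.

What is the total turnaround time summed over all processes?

12

Schedule: | T2 0-5 | T1 5-8 | T3 8-10 |
Completion: T1=8  T2=5  T3=10
Turnaround = completion − arrival: T1=3, T2=5, T3=4
Total turnaround = 3 + 5 + 4 = 12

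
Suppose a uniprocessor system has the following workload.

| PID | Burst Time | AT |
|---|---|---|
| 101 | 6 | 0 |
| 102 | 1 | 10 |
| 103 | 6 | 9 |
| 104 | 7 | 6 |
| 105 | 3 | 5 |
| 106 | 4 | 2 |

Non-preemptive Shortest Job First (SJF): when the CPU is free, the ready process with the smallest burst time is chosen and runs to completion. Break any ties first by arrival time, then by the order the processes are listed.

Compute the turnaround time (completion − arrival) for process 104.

Schedule: | 101 0-6 | 105 6-9 | 106 9-13 | 102 13-14 | 103 14-20 | 104 20-27 |
Completion: 101=6  102=14  103=20  104=27  105=9  106=13
Turnaround(104) = completion − arrival = 27 − 6 = 21

21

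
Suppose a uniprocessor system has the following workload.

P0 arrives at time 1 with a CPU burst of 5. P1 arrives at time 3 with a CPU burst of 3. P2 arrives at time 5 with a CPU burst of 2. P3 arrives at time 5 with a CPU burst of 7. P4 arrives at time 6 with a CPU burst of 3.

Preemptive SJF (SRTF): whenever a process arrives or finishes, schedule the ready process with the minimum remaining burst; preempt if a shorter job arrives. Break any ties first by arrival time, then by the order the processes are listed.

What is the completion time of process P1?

11

Gantt: | idle 0-1 | P0 1-6 | P2 6-8 | P1 8-11 | P4 11-14 | P3 14-21 |
Completion: P0=6  P1=11  P2=8  P3=21  P4=14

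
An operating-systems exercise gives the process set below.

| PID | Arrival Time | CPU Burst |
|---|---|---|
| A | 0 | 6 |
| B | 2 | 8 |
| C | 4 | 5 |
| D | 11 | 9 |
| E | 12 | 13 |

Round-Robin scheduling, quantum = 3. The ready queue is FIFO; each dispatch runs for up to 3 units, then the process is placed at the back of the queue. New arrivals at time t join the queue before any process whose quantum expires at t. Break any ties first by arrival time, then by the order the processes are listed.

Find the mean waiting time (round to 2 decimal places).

Timeline: | A 0-3 | B 3-6 | A 6-9 | C 9-12 | B 12-15 | D 15-18 | E 18-21 | C 21-23 | B 23-25 | D 25-28 | E 28-31 | D 31-34 | E 34-41 |
Completion: A=9  B=25  C=23  D=34  E=41
Turnaround (C−A): A=9  B=23  C=19  D=23  E=29
Waiting times: A=3, B=15, C=14, D=14, E=16
Average waiting = (3+15+14+14+16) / 5 = 62/5 = 12.40

12.40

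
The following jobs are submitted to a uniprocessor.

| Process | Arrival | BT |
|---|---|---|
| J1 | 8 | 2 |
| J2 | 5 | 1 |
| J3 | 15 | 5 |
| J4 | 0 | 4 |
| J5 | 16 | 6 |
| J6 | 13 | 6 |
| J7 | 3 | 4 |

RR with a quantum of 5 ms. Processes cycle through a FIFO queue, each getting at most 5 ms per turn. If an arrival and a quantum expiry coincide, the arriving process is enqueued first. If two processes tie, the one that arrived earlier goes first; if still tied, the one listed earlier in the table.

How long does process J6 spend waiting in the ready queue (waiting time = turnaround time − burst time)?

10

Schedule: | J4 0-4 | J7 4-8 | J2 8-9 | J1 9-11 | idle 11-13 | J6 13-18 | J3 18-23 | J5 23-28 | J6 28-29 | J5 29-30 |
Completion: J1=11  J2=9  J3=23  J4=4  J5=30  J6=29  J7=8
Turnaround (C−A): J1=3  J2=4  J3=8  J4=4  J5=14  J6=16  J7=5
Waiting(J6) = turnaround − burst = 16 − 6 = 10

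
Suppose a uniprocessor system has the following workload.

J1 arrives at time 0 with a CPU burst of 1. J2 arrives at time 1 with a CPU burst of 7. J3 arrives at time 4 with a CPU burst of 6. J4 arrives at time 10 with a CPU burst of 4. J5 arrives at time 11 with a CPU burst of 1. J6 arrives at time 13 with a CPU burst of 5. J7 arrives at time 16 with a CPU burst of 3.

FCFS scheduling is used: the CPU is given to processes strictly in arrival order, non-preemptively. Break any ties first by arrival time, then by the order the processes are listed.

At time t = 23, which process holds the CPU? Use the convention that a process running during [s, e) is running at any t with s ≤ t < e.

Gantt: | J1 0-1 | J2 1-8 | J3 8-14 | J4 14-18 | J5 18-19 | J6 19-24 | J7 24-27 |
Completion: J1=1  J2=8  J3=14  J4=18  J5=19  J6=24  J7=27

J6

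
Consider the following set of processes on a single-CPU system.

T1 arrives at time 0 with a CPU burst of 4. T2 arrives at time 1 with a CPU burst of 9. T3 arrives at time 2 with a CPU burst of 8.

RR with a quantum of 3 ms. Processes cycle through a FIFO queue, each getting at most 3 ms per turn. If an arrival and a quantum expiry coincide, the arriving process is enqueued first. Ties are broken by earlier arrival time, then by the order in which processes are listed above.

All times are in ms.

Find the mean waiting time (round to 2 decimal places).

8.67

Schedule: | T1 0-3 | T2 3-6 | T3 6-9 | T1 9-10 | T2 10-13 | T3 13-16 | T2 16-19 | T3 19-21 |
Completion: T1=10  T2=19  T3=21
Waiting times: T1=6, T2=9, T3=11
Average waiting = (6+9+11) / 3 = 26/3 = 8.67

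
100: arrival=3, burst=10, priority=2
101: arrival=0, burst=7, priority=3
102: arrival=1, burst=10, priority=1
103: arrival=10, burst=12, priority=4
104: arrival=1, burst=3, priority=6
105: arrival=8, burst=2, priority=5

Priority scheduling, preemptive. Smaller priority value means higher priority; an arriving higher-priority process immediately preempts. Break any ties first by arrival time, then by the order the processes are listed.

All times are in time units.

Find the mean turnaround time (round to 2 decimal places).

26.67

Schedule: | 101 0-1 | 102 1-11 | 100 11-21 | 101 21-27 | 103 27-39 | 105 39-41 | 104 41-44 |
Completion: 100=21  101=27  102=11  103=39  104=44  105=41
Turnaround (C−A): 100=18  101=27  102=10  103=29  104=43  105=33
Turnaround times: 100=18, 101=27, 102=10, 103=29, 104=43, 105=33
Average turnaround = (18+27+10+29+43+33) / 6 = 160/6 = 26.67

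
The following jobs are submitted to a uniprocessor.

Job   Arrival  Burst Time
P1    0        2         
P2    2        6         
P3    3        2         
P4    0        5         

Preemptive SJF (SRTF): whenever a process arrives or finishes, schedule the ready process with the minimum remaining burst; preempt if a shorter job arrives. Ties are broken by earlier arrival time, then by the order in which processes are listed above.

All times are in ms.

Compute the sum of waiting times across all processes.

Timeline: | P1 0-2 | P4 2-3 | P3 3-5 | P4 5-9 | P2 9-15 |
Completion: P1=2  P2=15  P3=5  P4=9
Turnaround (C−A): P1=2  P2=13  P3=2  P4=9
Waiting = turnaround − burst: P1=0, P2=7, P3=0, P4=4
Total waiting = 0 + 7 + 0 + 4 = 11

11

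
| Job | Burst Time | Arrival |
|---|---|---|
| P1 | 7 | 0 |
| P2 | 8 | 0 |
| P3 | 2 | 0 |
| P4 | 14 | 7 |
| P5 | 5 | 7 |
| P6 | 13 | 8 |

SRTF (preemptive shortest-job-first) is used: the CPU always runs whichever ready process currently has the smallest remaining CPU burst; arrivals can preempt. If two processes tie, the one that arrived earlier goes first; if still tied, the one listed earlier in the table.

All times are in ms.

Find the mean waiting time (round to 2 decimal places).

Timeline: | P3 0-2 | P1 2-9 | P5 9-14 | P2 14-22 | P6 22-35 | P4 35-49 |
Completion: P1=9  P2=22  P3=2  P4=49  P5=14  P6=35
Turnaround (C−A): P1=9  P2=22  P3=2  P4=42  P5=7  P6=27
Waiting times: P1=2, P2=14, P3=0, P4=28, P5=2, P6=14
Average waiting = (2+14+0+28+2+14) / 6 = 60/6 = 10.00

10.00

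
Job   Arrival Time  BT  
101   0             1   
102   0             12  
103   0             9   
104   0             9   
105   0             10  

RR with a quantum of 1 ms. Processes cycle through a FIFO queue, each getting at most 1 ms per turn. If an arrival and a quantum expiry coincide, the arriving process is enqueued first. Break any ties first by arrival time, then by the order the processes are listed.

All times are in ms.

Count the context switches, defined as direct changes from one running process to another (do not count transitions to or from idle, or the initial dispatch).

39

Gantt: | 101 0-1 | 102 1-2 | 103 2-3 | 104 3-4 | 105 4-5 | 102 5-6 | 103 6-7 | 104 7-8 | 105 8-9 | 102 9-10 | 103 10-11 | 104 11-12 | 105 12-13 | 102 13-14 | 103 14-15 | 104 15-16 | 105 16-17 | 102 17-18 | 103 18-19 | 104 19-20 | 105 20-21 | 102 21-22 | 103 22-23 | 104 23-24 | 105 24-25 | 102 25-26 | 103 26-27 | 104 27-28 | 105 28-29 | 102 29-30 | 103 30-31 | 104 31-32 | 105 32-33 | 102 33-34 | 103 34-35 | 104 35-36 | 105 36-37 | 102 37-38 | 105 38-39 | 102 39-41 |
Completion: 101=1  102=41  103=35  104=36  105=39
Turnaround (C−A): 101=1  102=41  103=35  104=36  105=39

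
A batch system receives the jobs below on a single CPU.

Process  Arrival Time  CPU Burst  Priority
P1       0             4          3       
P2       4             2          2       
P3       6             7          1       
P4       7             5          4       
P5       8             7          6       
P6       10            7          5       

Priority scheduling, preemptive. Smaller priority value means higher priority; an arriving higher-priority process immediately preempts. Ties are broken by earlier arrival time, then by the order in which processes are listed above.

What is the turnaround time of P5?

24

Timeline: | P1 0-4 | P2 4-6 | P3 6-13 | P4 13-18 | P6 18-25 | P5 25-32 |
Completion: P1=4  P2=6  P3=13  P4=18  P5=32  P6=25
Turnaround(P5) = completion − arrival = 32 − 8 = 24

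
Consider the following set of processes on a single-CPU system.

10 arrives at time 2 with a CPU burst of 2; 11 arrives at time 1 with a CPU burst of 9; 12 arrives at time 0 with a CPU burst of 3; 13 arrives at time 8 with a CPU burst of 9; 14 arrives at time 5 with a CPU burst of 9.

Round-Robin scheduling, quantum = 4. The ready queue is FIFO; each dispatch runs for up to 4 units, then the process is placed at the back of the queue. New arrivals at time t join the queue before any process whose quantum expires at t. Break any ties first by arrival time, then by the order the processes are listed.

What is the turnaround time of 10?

Gantt: | 12 0-3 | 11 3-7 | 10 7-9 | 14 9-13 | 11 13-17 | 13 17-21 | 14 21-25 | 11 25-26 | 13 26-30 | 14 30-31 | 13 31-32 |
Completion: 10=9  11=26  12=3  13=32  14=31
Turnaround (C−A): 10=7  11=25  12=3  13=24  14=26
Turnaround(10) = completion − arrival = 9 − 2 = 7

7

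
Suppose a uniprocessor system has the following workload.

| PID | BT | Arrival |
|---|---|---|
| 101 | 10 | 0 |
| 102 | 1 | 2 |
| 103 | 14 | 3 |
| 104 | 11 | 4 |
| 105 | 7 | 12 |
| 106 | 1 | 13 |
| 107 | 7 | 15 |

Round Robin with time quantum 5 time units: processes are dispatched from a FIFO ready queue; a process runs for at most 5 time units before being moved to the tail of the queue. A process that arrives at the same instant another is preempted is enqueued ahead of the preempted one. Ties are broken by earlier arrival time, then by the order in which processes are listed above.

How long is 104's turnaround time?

Schedule: | 101 0-5 | 102 5-6 | 103 6-11 | 104 11-16 | 101 16-21 | 103 21-26 | 105 26-31 | 106 31-32 | 107 32-37 | 104 37-42 | 103 42-46 | 105 46-48 | 107 48-50 | 104 50-51 |
Completion: 101=21  102=6  103=46  104=51  105=48  106=32  107=50
Turnaround(104) = completion − arrival = 51 − 4 = 47

47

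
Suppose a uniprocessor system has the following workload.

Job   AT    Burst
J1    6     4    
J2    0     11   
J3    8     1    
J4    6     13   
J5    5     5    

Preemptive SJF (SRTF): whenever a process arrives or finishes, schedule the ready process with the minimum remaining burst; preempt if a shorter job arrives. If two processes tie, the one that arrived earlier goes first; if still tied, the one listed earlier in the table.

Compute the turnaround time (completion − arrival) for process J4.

Timeline: | J2 0-5 | J5 5-8 | J3 8-9 | J5 9-11 | J1 11-15 | J2 15-21 | J4 21-34 |
Completion: J1=15  J2=21  J3=9  J4=34  J5=11
Turnaround(J4) = completion − arrival = 34 − 6 = 28

28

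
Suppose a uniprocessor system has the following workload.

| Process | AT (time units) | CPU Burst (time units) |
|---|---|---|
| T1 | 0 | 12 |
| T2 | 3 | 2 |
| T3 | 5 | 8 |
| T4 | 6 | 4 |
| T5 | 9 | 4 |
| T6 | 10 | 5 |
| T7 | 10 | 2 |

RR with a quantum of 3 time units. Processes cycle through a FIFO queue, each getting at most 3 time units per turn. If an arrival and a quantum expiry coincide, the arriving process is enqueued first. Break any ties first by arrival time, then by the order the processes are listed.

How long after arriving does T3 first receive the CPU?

Schedule: | T1 0-3 | T2 3-5 | T1 5-8 | T3 8-11 | T4 11-14 | T1 14-17 | T5 17-20 | T6 20-23 | T7 23-25 | T3 25-28 | T4 28-29 | T1 29-32 | T5 32-33 | T6 33-35 | T3 35-37 |
Completion: T1=32  T2=5  T3=37  T4=29  T5=33  T6=35  T7=25
Turnaround (C−A): T1=32  T2=2  T3=32  T4=23  T5=24  T6=25  T7=15
Response(T3) = first start − arrival = 8 − 5 = 3

3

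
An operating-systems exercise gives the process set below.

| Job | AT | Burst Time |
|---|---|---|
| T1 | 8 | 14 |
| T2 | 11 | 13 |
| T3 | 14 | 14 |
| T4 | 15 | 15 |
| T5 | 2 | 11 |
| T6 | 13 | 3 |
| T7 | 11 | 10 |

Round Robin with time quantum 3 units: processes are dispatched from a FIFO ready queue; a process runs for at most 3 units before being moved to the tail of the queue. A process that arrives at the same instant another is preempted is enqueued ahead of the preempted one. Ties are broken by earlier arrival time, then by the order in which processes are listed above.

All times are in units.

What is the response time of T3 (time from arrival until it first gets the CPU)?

12

Timeline: | idle 0-2 | T5 2-8 | T1 8-11 | T5 11-14 | T2 14-17 | T7 17-20 | T1 20-23 | T6 23-26 | T3 26-29 | T5 29-31 | T4 31-34 | T2 34-37 | T7 37-40 | T1 40-43 | T3 43-46 | T4 46-49 | T2 49-52 | T7 52-55 | T1 55-58 | T3 58-61 | T4 61-64 | T2 64-67 | T7 67-68 | T1 68-70 | T3 70-73 | T4 73-76 | T2 76-77 | T3 77-79 | T4 79-82 |
Completion: T1=70  T2=77  T3=79  T4=82  T5=31  T6=26  T7=68
Response(T3) = first start − arrival = 26 − 14 = 12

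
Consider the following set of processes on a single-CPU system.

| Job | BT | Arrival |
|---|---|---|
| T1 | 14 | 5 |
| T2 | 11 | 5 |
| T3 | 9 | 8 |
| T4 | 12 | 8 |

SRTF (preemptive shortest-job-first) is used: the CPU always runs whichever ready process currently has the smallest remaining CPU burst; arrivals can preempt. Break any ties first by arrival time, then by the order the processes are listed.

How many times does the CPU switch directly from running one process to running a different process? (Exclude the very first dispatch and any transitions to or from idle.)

Gantt: | idle 0-5 | T2 5-16 | T3 16-25 | T4 25-37 | T1 37-51 |
Completion: T1=51  T2=16  T3=25  T4=37
Turnaround (C−A): T1=46  T2=11  T3=17  T4=29

3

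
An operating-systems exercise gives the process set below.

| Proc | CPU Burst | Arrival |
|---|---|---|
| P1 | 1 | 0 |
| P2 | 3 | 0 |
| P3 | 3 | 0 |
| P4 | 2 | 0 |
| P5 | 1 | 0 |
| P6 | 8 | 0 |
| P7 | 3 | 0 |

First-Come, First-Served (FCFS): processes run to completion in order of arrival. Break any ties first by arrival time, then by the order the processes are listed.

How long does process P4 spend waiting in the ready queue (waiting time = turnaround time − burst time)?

7

Timeline: | P1 0-1 | P2 1-4 | P3 4-7 | P4 7-9 | P5 9-10 | P6 10-18 | P7 18-21 |
Completion: P1=1  P2=4  P3=7  P4=9  P5=10  P6=18  P7=21
Waiting(P4) = turnaround − burst = 9 − 2 = 7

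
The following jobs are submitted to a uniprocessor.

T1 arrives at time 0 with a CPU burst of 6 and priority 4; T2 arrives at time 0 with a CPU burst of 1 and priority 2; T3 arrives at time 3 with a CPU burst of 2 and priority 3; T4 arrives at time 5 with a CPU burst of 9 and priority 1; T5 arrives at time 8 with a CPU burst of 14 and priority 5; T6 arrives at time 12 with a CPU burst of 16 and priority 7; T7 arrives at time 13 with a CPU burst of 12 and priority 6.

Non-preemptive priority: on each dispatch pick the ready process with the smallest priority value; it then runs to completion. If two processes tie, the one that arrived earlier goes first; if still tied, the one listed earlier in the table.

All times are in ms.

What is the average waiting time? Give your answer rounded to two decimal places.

11.00

Gantt: | T2 0-1 | T1 1-7 | T4 7-16 | T3 16-18 | T5 18-32 | T7 32-44 | T6 44-60 |
Completion: T1=7  T2=1  T3=18  T4=16  T5=32  T6=60  T7=44
Turnaround (C−A): T1=7  T2=1  T3=15  T4=11  T5=24  T6=48  T7=31
Waiting times: T1=1, T2=0, T3=13, T4=2, T5=10, T6=32, T7=19
Average waiting = (1+0+13+2+10+32+19) / 7 = 77/7 = 11.00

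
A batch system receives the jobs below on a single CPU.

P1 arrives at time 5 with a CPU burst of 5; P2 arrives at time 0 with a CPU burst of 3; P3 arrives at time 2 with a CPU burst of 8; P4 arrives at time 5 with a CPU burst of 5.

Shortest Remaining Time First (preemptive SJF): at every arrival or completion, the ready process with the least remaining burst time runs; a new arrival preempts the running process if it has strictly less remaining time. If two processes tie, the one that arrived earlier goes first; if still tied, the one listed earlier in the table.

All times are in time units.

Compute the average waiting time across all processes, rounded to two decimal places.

Schedule: | P2 0-3 | P3 3-5 | P1 5-10 | P4 10-15 | P3 15-21 |
Completion: P1=10  P2=3  P3=21  P4=15
Turnaround (C−A): P1=5  P2=3  P3=19  P4=10
Waiting times: P1=0, P2=0, P3=11, P4=5
Average waiting = (0+0+11+5) / 4 = 16/4 = 4.00

4.00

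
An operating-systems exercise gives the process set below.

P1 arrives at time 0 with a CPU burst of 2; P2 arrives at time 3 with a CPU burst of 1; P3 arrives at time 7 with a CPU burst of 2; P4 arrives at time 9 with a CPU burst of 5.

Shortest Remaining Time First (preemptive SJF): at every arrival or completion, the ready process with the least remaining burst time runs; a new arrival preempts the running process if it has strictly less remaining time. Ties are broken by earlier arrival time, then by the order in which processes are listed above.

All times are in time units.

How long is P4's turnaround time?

Timeline: | P1 0-2 | idle 2-3 | P2 3-4 | idle 4-7 | P3 7-9 | P4 9-14 |
Completion: P1=2  P2=4  P3=9  P4=14
Turnaround (C−A): P1=2  P2=1  P3=2  P4=5
Turnaround(P4) = completion − arrival = 14 − 9 = 5

5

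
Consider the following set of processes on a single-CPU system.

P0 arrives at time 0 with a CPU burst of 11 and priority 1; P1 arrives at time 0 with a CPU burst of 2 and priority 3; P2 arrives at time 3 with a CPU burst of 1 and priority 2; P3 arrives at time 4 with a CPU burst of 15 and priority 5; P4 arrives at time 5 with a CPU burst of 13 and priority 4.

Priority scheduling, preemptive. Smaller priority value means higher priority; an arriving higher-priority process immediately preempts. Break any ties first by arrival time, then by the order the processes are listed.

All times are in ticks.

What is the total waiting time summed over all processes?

52

Schedule: | P0 0-11 | P2 11-12 | P1 12-14 | P4 14-27 | P3 27-42 |
Completion: P0=11  P1=14  P2=12  P3=42  P4=27
Waiting = turnaround − burst: P0=0, P1=12, P2=8, P3=23, P4=9
Total waiting = 0 + 12 + 8 + 23 + 9 = 52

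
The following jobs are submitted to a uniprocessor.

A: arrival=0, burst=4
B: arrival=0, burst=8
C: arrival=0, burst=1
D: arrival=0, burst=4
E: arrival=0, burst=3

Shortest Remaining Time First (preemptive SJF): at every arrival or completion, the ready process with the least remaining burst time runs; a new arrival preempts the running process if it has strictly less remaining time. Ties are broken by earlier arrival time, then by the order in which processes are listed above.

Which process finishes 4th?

Timeline: | C 0-1 | E 1-4 | A 4-8 | D 8-12 | B 12-20 |
Completion: A=8  B=20  C=1  D=12  E=4
Turnaround (C−A): A=8  B=20  C=1  D=12  E=4
Finish order: C → E → A → D → B

D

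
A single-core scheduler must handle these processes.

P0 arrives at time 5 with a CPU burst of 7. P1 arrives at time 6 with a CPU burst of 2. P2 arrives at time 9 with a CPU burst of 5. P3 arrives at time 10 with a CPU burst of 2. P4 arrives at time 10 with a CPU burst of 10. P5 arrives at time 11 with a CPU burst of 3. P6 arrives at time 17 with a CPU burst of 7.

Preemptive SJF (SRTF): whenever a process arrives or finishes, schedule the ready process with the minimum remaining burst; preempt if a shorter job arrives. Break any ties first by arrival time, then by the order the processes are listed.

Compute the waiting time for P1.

0

Timeline: | idle 0-5 | P0 5-6 | P1 6-8 | P0 8-10 | P3 10-12 | P5 12-15 | P0 15-19 | P2 19-24 | P6 24-31 | P4 31-41 |
Completion: P0=19  P1=8  P2=24  P3=12  P4=41  P5=15  P6=31
Waiting(P1) = turnaround − burst = 2 − 2 = 0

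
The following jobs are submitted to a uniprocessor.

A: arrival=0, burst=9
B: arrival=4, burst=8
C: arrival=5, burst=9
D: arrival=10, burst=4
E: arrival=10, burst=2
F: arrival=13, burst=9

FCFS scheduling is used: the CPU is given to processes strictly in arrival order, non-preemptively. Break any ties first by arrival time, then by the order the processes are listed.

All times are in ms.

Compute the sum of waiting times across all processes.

Schedule: | A 0-9 | B 9-17 | C 17-26 | D 26-30 | E 30-32 | F 32-41 |
Completion: A=9  B=17  C=26  D=30  E=32  F=41
Waiting = turnaround − burst: A=0, B=5, C=12, D=16, E=20, F=19
Total waiting = 0 + 5 + 12 + 16 + 20 + 19 = 72

72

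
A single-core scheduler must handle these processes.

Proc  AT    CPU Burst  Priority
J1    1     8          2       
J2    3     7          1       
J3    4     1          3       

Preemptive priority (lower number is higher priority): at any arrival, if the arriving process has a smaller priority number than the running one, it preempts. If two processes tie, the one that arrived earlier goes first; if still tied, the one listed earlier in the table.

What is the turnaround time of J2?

Timeline: | idle 0-1 | J1 1-3 | J2 3-10 | J1 10-16 | J3 16-17 |
Completion: J1=16  J2=10  J3=17
Turnaround(J2) = completion − arrival = 10 − 3 = 7

7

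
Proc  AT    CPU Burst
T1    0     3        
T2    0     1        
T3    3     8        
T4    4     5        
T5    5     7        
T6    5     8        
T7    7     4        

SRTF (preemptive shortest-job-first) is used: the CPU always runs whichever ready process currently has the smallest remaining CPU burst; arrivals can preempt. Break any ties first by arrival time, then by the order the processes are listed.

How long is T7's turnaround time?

Gantt: | T2 0-1 | T1 1-4 | T4 4-9 | T7 9-13 | T5 13-20 | T3 20-28 | T6 28-36 |
Completion: T1=4  T2=1  T3=28  T4=9  T5=20  T6=36  T7=13
Turnaround (C−A): T1=4  T2=1  T3=25  T4=5  T5=15  T6=31  T7=6
Turnaround(T7) = completion − arrival = 13 − 7 = 6

6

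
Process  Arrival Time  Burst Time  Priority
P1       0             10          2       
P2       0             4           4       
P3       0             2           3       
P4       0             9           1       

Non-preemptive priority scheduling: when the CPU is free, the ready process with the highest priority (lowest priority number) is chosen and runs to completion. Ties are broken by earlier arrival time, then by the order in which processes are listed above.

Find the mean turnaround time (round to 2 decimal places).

Gantt: | P4 0-9 | P1 9-19 | P3 19-21 | P2 21-25 |
Completion: P1=19  P2=25  P3=21  P4=9
Turnaround (C−A): P1=19  P2=25  P3=21  P4=9
Turnaround times: P1=19, P2=25, P3=21, P4=9
Average turnaround = (19+25+21+9) / 4 = 74/4 = 18.50

18.50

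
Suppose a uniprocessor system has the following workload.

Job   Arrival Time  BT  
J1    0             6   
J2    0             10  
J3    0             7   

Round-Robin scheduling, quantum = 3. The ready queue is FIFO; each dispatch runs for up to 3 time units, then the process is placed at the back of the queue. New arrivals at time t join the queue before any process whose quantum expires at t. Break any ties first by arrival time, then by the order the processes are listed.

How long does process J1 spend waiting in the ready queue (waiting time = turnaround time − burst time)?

Schedule: | J1 0-3 | J2 3-6 | J3 6-9 | J1 9-12 | J2 12-15 | J3 15-18 | J2 18-21 | J3 21-22 | J2 22-23 |
Completion: J1=12  J2=23  J3=22
Waiting(J1) = turnaround − burst = 12 − 6 = 6

6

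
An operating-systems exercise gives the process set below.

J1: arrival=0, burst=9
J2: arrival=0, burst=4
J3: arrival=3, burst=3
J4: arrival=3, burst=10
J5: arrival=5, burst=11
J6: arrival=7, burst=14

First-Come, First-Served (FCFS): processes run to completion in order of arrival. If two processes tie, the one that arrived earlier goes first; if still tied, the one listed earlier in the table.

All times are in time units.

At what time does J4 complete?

Gantt: | J1 0-9 | J2 9-13 | J3 13-16 | J4 16-26 | J5 26-37 | J6 37-51 |
Completion: J1=9  J2=13  J3=16  J4=26  J5=37  J6=51
Turnaround (C−A): J1=9  J2=13  J3=13  J4=23  J5=32  J6=44

26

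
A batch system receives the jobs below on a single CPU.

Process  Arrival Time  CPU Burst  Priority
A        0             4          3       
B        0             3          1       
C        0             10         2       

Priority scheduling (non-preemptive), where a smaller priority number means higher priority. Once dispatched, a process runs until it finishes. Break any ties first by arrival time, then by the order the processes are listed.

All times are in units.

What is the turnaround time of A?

Timeline: | B 0-3 | C 3-13 | A 13-17 |
Completion: A=17  B=3  C=13
Turnaround(A) = completion − arrival = 17 − 0 = 17

17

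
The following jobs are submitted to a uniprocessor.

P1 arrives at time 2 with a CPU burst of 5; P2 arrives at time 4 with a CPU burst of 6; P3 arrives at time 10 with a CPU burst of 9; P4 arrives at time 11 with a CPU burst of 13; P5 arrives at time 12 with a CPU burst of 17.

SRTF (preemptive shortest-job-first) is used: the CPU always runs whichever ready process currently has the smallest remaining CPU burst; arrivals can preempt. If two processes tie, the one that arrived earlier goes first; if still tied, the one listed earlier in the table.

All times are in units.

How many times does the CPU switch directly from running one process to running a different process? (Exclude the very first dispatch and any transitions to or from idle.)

4

Gantt: | idle 0-2 | P1 2-7 | P2 7-13 | P3 13-22 | P4 22-35 | P5 35-52 |
Completion: P1=7  P2=13  P3=22  P4=35  P5=52
Turnaround (C−A): P1=5  P2=9  P3=12  P4=24  P5=40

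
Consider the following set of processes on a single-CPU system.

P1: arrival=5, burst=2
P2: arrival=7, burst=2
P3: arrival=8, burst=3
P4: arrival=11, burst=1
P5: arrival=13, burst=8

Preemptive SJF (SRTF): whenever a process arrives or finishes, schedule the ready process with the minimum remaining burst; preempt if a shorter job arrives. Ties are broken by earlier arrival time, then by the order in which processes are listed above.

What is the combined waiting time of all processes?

2

Timeline: | idle 0-5 | P1 5-7 | P2 7-9 | P3 9-12 | P4 12-13 | P5 13-21 |
Completion: P1=7  P2=9  P3=12  P4=13  P5=21
Waiting = turnaround − burst: P1=0, P2=0, P3=1, P4=1, P5=0
Total waiting = 0 + 0 + 1 + 1 + 0 = 2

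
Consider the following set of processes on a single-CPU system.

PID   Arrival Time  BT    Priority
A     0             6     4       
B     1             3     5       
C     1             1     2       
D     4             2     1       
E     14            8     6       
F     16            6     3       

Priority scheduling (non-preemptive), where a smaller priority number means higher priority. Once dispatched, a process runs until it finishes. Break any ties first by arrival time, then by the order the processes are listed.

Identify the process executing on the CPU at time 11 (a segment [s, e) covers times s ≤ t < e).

B

Timeline: | A 0-6 | D 6-8 | C 8-9 | B 9-12 | idle 12-14 | E 14-22 | F 22-28 |
Completion: A=6  B=12  C=9  D=8  E=22  F=28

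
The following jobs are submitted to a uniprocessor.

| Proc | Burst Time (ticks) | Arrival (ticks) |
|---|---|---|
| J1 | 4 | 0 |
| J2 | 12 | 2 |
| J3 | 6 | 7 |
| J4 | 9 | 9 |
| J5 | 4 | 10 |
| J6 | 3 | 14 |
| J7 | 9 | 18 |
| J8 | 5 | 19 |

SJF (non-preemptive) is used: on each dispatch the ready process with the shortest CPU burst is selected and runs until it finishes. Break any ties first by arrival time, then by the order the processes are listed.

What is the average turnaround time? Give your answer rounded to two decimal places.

Timeline: | J1 0-4 | J2 4-16 | J6 16-19 | J5 19-23 | J8 23-28 | J3 28-34 | J4 34-43 | J7 43-52 |
Completion: J1=4  J2=16  J3=34  J4=43  J5=23  J6=19  J7=52  J8=28
Turnaround (C−A): J1=4  J2=14  J3=27  J4=34  J5=13  J6=5  J7=34  J8=9
Turnaround times: J1=4, J2=14, J3=27, J4=34, J5=13, J6=5, J7=34, J8=9
Average turnaround = (4+14+27+34+13+5+34+9) / 8 = 140/8 = 17.50

17.50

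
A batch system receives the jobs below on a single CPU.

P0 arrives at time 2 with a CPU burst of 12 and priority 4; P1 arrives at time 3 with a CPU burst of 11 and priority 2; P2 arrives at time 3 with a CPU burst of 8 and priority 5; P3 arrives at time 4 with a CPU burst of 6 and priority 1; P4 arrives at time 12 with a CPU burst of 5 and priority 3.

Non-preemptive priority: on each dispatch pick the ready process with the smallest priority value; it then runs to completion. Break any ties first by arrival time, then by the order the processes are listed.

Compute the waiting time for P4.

Timeline: | idle 0-2 | P0 2-14 | P3 14-20 | P1 20-31 | P4 31-36 | P2 36-44 |
Completion: P0=14  P1=31  P2=44  P3=20  P4=36
Turnaround (C−A): P0=12  P1=28  P2=41  P3=16  P4=24
Waiting(P4) = turnaround − burst = 24 − 5 = 19

19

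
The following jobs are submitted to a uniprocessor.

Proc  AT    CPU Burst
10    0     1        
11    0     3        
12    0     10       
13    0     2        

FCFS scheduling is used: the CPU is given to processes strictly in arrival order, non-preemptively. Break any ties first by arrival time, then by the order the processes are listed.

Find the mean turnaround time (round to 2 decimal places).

8.75

Gantt: | 10 0-1 | 11 1-4 | 12 4-14 | 13 14-16 |
Completion: 10=1  11=4  12=14  13=16
Turnaround times: 10=1, 11=4, 12=14, 13=16
Average turnaround = (1+4+14+16) / 4 = 35/4 = 8.75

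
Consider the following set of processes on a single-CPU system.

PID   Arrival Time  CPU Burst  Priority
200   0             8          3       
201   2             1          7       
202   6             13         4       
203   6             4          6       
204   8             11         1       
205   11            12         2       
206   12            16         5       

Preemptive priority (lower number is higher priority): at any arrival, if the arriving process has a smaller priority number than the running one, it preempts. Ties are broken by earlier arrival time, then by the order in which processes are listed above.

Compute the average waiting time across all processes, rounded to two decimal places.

Schedule: | 200 0-8 | 204 8-19 | 205 19-31 | 202 31-44 | 206 44-60 | 203 60-64 | 201 64-65 |
Completion: 200=8  201=65  202=44  203=64  204=19  205=31  206=60
Waiting times: 200=0, 201=62, 202=25, 203=54, 204=0, 205=8, 206=32
Average waiting = (0+62+25+54+0+8+32) / 7 = 181/7 = 25.86

25.86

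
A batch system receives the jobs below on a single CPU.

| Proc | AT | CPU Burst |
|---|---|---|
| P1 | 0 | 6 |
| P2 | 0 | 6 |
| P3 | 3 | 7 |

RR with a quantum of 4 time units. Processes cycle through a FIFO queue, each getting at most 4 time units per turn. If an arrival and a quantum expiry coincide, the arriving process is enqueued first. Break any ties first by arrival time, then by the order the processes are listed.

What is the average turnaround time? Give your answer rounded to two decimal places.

Timeline: | P1 0-4 | P2 4-8 | P3 8-12 | P1 12-14 | P2 14-16 | P3 16-19 |
Completion: P1=14  P2=16  P3=19
Turnaround times: P1=14, P2=16, P3=16
Average turnaround = (14+16+16) / 3 = 46/3 = 15.33

15.33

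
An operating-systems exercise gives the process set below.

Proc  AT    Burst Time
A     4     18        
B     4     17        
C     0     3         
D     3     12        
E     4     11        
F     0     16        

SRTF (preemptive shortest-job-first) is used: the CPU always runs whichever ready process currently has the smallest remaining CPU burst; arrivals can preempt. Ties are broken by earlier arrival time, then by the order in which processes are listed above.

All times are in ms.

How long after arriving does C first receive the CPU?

0

Schedule: | C 0-3 | D 3-15 | E 15-26 | F 26-42 | B 42-59 | A 59-77 |
Completion: A=77  B=59  C=3  D=15  E=26  F=42
Turnaround (C−A): A=73  B=55  C=3  D=12  E=22  F=42
Response(C) = first start − arrival = 0 − 0 = 0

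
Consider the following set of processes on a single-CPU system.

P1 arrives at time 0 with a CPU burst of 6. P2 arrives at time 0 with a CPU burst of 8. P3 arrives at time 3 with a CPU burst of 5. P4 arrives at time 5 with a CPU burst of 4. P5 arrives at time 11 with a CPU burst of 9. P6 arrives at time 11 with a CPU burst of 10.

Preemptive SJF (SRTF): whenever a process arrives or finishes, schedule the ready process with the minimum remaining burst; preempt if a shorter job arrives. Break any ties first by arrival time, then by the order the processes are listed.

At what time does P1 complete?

Schedule: | P1 0-6 | P4 6-10 | P3 10-15 | P2 15-23 | P5 23-32 | P6 32-42 |
Completion: P1=6  P2=23  P3=15  P4=10  P5=32  P6=42

6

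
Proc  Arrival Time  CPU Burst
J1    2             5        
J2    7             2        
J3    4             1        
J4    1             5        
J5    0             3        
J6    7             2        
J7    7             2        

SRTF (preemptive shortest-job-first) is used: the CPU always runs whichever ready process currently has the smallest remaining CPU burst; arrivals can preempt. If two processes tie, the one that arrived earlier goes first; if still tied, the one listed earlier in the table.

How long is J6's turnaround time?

6

Timeline: | J5 0-3 | J4 3-4 | J3 4-5 | J4 5-9 | J2 9-11 | J6 11-13 | J7 13-15 | J1 15-20 |
Completion: J1=20  J2=11  J3=5  J4=9  J5=3  J6=13  J7=15
Turnaround(J6) = completion − arrival = 13 − 7 = 6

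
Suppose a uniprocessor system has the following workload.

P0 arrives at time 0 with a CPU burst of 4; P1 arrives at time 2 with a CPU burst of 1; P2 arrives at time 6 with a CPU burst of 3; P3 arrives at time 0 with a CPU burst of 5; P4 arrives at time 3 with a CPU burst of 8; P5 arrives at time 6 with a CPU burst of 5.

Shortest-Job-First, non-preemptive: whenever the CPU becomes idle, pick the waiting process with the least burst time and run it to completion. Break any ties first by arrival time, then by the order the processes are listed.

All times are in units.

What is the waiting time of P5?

Timeline: | P0 0-4 | P1 4-5 | P3 5-10 | P2 10-13 | P5 13-18 | P4 18-26 |
Completion: P0=4  P1=5  P2=13  P3=10  P4=26  P5=18
Turnaround (C−A): P0=4  P1=3  P2=7  P3=10  P4=23  P5=12
Waiting(P5) = turnaround − burst = 12 − 5 = 7

7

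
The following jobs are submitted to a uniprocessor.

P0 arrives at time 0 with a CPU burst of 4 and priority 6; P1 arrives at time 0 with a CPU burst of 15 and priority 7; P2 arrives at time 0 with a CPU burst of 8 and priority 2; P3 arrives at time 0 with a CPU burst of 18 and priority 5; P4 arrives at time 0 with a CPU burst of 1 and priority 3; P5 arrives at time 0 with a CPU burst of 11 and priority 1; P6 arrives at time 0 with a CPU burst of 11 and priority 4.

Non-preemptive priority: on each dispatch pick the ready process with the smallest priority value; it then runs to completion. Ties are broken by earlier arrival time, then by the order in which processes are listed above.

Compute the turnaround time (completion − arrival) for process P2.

Schedule: | P5 0-11 | P2 11-19 | P4 19-20 | P6 20-31 | P3 31-49 | P0 49-53 | P1 53-68 |
Completion: P0=53  P1=68  P2=19  P3=49  P4=20  P5=11  P6=31
Turnaround (C−A): P0=53  P1=68  P2=19  P3=49  P4=20  P5=11  P6=31
Turnaround(P2) = completion − arrival = 19 − 0 = 19

19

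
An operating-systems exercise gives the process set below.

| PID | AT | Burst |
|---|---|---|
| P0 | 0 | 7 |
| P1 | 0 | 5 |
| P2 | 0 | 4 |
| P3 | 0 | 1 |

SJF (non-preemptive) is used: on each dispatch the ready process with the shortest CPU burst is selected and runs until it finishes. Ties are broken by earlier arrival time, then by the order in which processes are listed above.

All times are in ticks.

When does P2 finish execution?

5

Gantt: | P3 0-1 | P2 1-5 | P1 5-10 | P0 10-17 |
Completion: P0=17  P1=10  P2=5  P3=1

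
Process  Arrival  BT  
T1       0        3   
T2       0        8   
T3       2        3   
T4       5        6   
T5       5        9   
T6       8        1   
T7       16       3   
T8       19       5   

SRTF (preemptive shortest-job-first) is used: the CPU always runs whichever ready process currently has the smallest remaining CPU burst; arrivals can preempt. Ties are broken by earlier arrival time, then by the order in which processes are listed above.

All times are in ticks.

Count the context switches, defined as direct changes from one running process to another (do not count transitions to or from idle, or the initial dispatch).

Timeline: | T1 0-3 | T3 3-6 | T4 6-8 | T6 8-9 | T4 9-13 | T2 13-16 | T7 16-19 | T2 19-24 | T8 24-29 | T5 29-38 |
Completion: T1=3  T2=24  T3=6  T4=13  T5=38  T6=9  T7=19  T8=29
Turnaround (C−A): T1=3  T2=24  T3=4  T4=8  T5=33  T6=1  T7=3  T8=10

9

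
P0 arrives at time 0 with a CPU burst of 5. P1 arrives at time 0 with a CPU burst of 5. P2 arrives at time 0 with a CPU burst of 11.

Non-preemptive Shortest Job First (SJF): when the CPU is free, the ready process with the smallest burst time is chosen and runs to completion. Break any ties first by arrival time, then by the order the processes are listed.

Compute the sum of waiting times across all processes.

Gantt: | P0 0-5 | P1 5-10 | P2 10-21 |
Completion: P0=5  P1=10  P2=21
Turnaround (C−A): P0=5  P1=10  P2=21
Waiting = turnaround − burst: P0=0, P1=5, P2=10
Total waiting = 0 + 5 + 10 = 15

15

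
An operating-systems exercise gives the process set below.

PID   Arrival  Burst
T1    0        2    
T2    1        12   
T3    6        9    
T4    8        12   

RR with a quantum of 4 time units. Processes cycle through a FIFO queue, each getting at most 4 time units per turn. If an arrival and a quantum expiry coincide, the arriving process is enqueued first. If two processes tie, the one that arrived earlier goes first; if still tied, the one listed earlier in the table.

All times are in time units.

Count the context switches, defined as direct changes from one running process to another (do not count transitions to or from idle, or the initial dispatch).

Gantt: | T1 0-2 | T2 2-6 | T3 6-10 | T2 10-14 | T4 14-18 | T3 18-22 | T2 22-26 | T4 26-30 | T3 30-31 | T4 31-35 |
Completion: T1=2  T2=26  T3=31  T4=35

9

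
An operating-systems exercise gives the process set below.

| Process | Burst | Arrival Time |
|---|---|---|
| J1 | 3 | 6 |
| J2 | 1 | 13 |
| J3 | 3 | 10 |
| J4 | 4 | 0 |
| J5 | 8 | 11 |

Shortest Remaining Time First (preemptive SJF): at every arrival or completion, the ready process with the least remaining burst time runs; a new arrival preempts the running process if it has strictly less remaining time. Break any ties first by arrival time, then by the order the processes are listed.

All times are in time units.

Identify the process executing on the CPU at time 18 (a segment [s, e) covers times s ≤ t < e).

Timeline: | J4 0-4 | idle 4-6 | J1 6-9 | idle 9-10 | J3 10-13 | J2 13-14 | J5 14-22 |
Completion: J1=9  J2=14  J3=13  J4=4  J5=22
Turnaround (C−A): J1=3  J2=1  J3=3  J4=4  J5=11

J5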